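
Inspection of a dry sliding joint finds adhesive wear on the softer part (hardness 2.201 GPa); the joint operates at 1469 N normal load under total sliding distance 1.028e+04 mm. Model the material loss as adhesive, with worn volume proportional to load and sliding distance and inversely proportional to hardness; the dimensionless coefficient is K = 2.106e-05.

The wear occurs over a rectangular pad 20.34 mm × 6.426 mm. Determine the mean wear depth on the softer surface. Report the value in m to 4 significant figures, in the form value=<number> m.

Every step carries full float precision. Intermediate values are printed rounded — rounded just once, at four significant digits.
Convert: Distance L = 1.028e+04 mm = 10.28 m.
Convert: Hardness H = 2.201 GPa = 2.201e+09 Pa.
Convert: Pad sides 20.34 mm × 6.426 mm = 0.02034 m × 0.006426 m. Contact area A = 0.02034 m × 0.006426 m = 1.307e-04 m².
As SI base values: W = 1469 N, H = 2.201e+09 Pa, K = 2.106e-05.
Volume removed: V = K·W·L/H = 2.106e-05 · 1469 · 10.28 / 2.201e+09 = 1.445e-10 m³.
Depth of wear h = V/A = 1.445e-10 / 1.307e-04 = 1.106e-06 m.

value=1.106e-06 m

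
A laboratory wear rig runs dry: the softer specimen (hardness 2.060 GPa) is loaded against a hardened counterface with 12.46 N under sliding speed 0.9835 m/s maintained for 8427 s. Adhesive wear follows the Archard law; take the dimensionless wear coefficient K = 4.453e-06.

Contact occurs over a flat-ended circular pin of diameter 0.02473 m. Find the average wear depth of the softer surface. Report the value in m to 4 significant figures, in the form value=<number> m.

value=4.647e-07 m

The intermediates are displayed rounded. Each operation holds exact precision; one final rounding, at four significant digits.
Convert: Sliding distance L = v·t = 0.9835 m/s × 8427 s = 8288 m.
Convert: Hardness H = 2.060 GPa = 2.060e+09 Pa.
Convert: Contact area A = π·d²/4 = π·(0.02473 m)²/4 = 4.803e-04 m².
Collected in SI base units: W = 12.46 N, H = 2.060e+09 Pa, K = 4.453e-06.
Wear volume V = K·W·L/H = 4.453e-06 · 12.46 · 8288 / 2.060e+09 = 2.232e-10 m³.
Average depth h = V/A = 2.232e-10 / 4.803e-04 = 4.647e-07 m.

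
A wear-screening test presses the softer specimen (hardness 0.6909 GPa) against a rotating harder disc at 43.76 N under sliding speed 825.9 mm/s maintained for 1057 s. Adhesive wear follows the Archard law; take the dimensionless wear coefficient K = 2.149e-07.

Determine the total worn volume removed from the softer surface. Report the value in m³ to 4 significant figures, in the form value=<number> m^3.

Intermediates are displayed rounded. Every step runs at exact precision, and one final rounding to 4 significant figures.
Sliding speed v = 825.9 mm/s = 0.8259 m/s. Total distance L = v·t = 0.8259 m/s × 1057 s = 873.0 m.
Hardness H = 0.6909 GPa = 6.909e+08 Pa.
Working in SI base units: W = 43.76 N, H = 6.909e+08 Pa, K = 2.149e-07.
Worn volume V = K·W·L/H = 2.149e-07 · 43.76 · 873.0 / 6.909e+08 = 1.188e-11 m³.

value=1.188e-11 m^3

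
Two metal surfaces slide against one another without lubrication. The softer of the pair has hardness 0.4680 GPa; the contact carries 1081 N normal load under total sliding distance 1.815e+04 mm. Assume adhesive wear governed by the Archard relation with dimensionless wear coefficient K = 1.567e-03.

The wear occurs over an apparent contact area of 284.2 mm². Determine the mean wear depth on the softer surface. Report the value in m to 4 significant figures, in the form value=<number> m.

value=2.312e-04 m

All working math carries full precision — the intermediates are displayed rounded, and a lone final rounding, at four significant digits.
Convert: Sliding distance L = 1.815e+04 mm = 18.15 m.
Convert: Hardness H = 0.4680 GPa = 4.680e+08 Pa.
Convert: Contact area A = 284.2 mm² = 2.842e-04 m².
In SI base units: W = 1081 N, H = 4.680e+08 Pa, K = 1.567e-03.
The Archard volume V = K·W·L/H = 1.567e-03 · 1081 · 18.15 / 4.680e+08 = 6.569e-08 m³.
Depth h = V/A = 6.569e-08 / 2.842e-04 = 2.312e-04 m.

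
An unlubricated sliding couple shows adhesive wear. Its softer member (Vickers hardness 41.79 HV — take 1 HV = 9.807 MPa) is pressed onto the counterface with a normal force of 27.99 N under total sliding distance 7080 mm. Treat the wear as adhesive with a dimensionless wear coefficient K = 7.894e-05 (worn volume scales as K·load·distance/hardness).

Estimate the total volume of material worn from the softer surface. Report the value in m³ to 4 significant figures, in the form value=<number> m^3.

value=3.817e-11 m^3

Displayed values are rounded — the algebra maintains exact precision; rounded once at the end, at 4 significant digits.
Convert: Distance L = 7080 mm = 7.080 m.
Convert: Hardness H = 41.79 HV × 9.807 MPa/HV = 409.8 MPa = 4.098e+08 Pa.
Collected in SI base units: W = 27.99 N, H = 4.098e+08 Pa, K = 7.894e-05.
Archard volume V = K·W·L/H = 7.894e-05 · 27.99 · 7.080 / 4.098e+08 = 3.817e-11 m³.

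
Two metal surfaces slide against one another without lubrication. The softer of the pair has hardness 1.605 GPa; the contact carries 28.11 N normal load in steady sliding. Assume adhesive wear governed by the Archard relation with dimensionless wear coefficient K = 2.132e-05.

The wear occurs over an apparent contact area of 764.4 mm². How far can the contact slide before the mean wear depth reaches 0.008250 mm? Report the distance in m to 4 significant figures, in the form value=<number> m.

value=1.689e+04 m

Intermediates appear rounded — the algebra carries full float precision, and rounded once at the end, at four significant figures.
Hardness H = 1.605 GPa = 1.605e+09 Pa.
Contact area A = 764.4 mm² = 7.644e-04 m².
Depth limit h_lim = 0.008250 mm = 8.250e-06 m.
Expressed in SI base units: W = 28.11 N, H = 1.605e+09 Pa, K = 2.132e-05.
Volume at the limit: V_lim = h_lim·A = 8.250e-06 · 7.644e-04 = 6.306e-09 m³.
Life L = V_lim·H/(K·W) = 6.306e-09 · 1.605e+09 / (2.132e-05 · 28.11) = 1.689e+04 m.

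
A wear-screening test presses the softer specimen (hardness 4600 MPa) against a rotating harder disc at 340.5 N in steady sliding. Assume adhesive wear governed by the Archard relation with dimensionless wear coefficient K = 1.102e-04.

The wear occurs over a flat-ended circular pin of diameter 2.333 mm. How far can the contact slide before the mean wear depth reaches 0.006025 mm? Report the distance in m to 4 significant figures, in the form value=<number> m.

value=3.157 m

Every step runs at exact precision, and the intermediates are printed rounded — one final rounding: 4 significant figures.
Hardness H = 4600 MPa = 4.600e+09 Pa.
Pin diameter d = 2.333 mm = 0.002333 m. Contact area A = π·d²/4 = π·(0.002333 m)²/4 = 4.275e-06 m².
Depth limit h_lim = 0.006025 mm = 6.025e-06 m.
Working in SI base units: W = 340.5 N, H = 4.600e+09 Pa, K = 1.102e-04.
Limit volume V_lim = h_lim·A = 6.025e-06 · 4.275e-06 = 2.576e-11 m³.
So the life L = V_lim·H/(K·W) = 2.576e-11 · 4.600e+09 / (1.102e-04 · 340.5) = 3.157 m.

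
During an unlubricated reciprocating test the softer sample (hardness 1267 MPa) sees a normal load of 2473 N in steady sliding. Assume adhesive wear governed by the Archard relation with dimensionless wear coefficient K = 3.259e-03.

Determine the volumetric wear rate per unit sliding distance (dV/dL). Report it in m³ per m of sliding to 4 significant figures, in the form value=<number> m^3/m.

value=6.361e-09 m^3/m

The intermediates appear rounded; the algebra keeps full precision, and rounded just once to 4 significant figures.
Convert: Hardness H = 1267 MPa = 1.267e+09 Pa.
Working in SI base units: W = 2473 N, H = 1.267e+09 Pa, K = 3.259e-03.
Volumetric rate dV/dL = K·W/H (independent of L): 3.259e-03 · 2473 / 1.267e+09 = 6.361e-09 m³/m.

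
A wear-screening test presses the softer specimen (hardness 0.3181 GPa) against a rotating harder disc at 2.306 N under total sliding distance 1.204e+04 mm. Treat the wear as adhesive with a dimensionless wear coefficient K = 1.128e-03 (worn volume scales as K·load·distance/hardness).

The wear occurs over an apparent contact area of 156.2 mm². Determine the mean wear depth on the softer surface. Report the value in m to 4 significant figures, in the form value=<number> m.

The computation keeps full precision, and the intermediates are shown rounded; a single final rounding to 4 significant digits.
Total distance L = 1.204e+04 mm = 12.04 m.
Hardness H = 0.3181 GPa = 3.181e+08 Pa.
Contact area A = 156.2 mm² = 1.562e-04 m².
Restated in SI base units: W = 2.306 N, H = 3.181e+08 Pa, K = 1.128e-03.
Apply Archard: V = K·W·L/H = 1.128e-03 · 2.306 · 12.04 / 3.181e+08 = 9.845e-11 m³.
Mean depth h = V/A = 9.845e-11 / 1.562e-04 = 6.303e-07 m.

value=6.303e-07 m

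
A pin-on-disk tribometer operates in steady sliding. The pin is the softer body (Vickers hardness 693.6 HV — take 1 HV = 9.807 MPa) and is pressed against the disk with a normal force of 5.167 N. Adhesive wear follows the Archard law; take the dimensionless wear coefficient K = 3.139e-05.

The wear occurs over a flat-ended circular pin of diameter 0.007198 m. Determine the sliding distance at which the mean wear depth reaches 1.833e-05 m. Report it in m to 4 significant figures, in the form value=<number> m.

Intermediate values are printed rounded; all working math keeps full float precision; one last rounding: four significant digits.
Convert: Hardness H = 693.6 HV × 9.807 MPa/HV = 6802 MPa = 6.802e+09 Pa.
Convert: Contact area A = π·d²/4 = π·(0.007198 m)²/4 = 4.069e-05 m².
As SI base values: W = 5.167 N, H = 6.802e+09 Pa, K = 3.139e-05.
Permissible volume V_lim = h_lim·A = 1.833e-05 · 4.069e-05 = 7.459e-10 m³.
So the life L = V_lim·H/(K·W) = 7.459e-10 · 6.802e+09 / (3.139e-05 · 5.167) = 3.128e+04 m.

value=3.128e+04 m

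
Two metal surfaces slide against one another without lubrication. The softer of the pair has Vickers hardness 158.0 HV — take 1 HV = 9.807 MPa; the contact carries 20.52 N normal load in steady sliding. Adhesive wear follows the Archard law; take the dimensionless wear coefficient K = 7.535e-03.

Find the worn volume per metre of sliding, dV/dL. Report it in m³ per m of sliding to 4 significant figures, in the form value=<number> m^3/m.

Intermediates are displayed rounded; all working math maintains full float precision. Rounded just once to four significant figures.
Hardness H = 158.0 HV × 9.807 MPa/HV = 1550 MPa = 1.550e+09 Pa.
Expressed in SI base units: W = 20.52 N, H = 1.550e+09 Pa, K = 7.535e-03.
Wear rate dV/dL = K·W/H, so: 7.535e-03 · 20.52 / 1.550e+09 = 9.979e-11 m³/m.

value=9.979e-11 m^3/m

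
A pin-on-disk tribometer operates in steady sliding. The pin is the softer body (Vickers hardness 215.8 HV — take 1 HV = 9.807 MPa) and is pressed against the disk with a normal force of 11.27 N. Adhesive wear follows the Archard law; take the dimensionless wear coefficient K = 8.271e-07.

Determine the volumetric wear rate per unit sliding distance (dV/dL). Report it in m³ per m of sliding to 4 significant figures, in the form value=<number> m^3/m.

Displayed values are rounded; every step holds full precision; rounded just once, at 4 significant figures.
Convert: Hardness H = 215.8 HV × 9.807 MPa/HV = 2116 MPa = 2.116e+09 Pa.
Expressed in SI base units: W = 11.27 N, H = 2.116e+09 Pa, K = 8.271e-07.
Sliding wear rate dV/dL = K·W/H: 8.271e-07 · 11.27 / 2.116e+09 = 4.404e-15 m³/m.

value=4.404e-15 m^3/m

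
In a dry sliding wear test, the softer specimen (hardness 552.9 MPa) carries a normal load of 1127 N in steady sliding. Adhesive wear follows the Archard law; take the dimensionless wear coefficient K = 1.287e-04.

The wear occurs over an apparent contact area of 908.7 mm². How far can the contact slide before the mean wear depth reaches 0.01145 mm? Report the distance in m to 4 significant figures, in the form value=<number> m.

value=39.66 m

Every step holds full float precision — intermediates are printed rounded; one final rounding, at four significant digits.
Hardness H = 552.9 MPa = 5.529e+08 Pa.
Contact area A = 908.7 mm² = 9.087e-04 m².
Depth limit h_lim = 0.01145 mm = 1.145e-05 m.
Working in SI base units: W = 1127 N, H = 5.529e+08 Pa, K = 1.287e-04.
Allowed volume V_lim = h_lim·A = 1.145e-05 · 9.087e-04 = 1.040e-08 m³.
Life L = V_lim·H/(K·W) = 1.040e-08 · 5.529e+08 / (1.287e-04 · 1127) = 39.66 m.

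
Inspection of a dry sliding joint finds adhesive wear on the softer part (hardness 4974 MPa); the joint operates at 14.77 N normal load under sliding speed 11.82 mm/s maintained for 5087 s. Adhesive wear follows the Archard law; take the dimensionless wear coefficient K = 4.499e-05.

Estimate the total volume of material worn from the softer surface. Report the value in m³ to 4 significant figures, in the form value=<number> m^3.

Each operation holds exact precision. Printed values are rounded — a single final rounding to four significant figures.
Convert: Sliding speed v = 11.82 mm/s = 0.01182 m/s. Distance covered L = v·t = 0.01182 m/s × 5087 s = 60.13 m.
Convert: Hardness H = 4974 MPa = 4.974e+09 Pa.
Restated in SI base units: W = 14.77 N, H = 4.974e+09 Pa, K = 4.499e-05.
Archard volume V = K·W·L/H = 4.499e-05 · 14.77 · 60.13 / 4.974e+09 = 8.033e-12 m³.

value=8.033e-12 m^3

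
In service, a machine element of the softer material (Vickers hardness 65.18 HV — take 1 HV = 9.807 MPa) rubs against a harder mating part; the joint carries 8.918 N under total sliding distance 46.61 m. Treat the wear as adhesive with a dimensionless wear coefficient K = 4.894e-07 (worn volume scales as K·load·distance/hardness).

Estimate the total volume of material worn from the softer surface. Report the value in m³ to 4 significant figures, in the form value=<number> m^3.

value=3.182e-13 m^3

All arithmetic holds full precision — shown intermediates are rounded; rounded just once to 4 significant figures.
Convert: Hardness H = 65.18 HV × 9.807 MPa/HV = 639.2 MPa = 6.392e+08 Pa.
SI base units throughout: W = 8.918 N, H = 6.392e+08 Pa, K = 4.894e-07.
Archard volume V = K·W·L/H = 4.894e-07 · 8.918 · 46.61 / 6.392e+08 = 3.182e-13 m³.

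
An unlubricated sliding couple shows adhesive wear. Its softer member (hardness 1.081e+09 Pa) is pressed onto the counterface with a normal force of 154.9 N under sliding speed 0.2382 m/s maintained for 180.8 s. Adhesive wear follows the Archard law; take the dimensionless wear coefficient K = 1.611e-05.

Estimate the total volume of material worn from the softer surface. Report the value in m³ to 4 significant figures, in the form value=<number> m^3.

value=9.942e-11 m^3

All working math maintains full precision, and the intermediates are printed rounded; rounded once at the end, at four significant digits.
Convert: Total distance L = v·t = 0.2382 m/s × 180.8 s = 43.07 m.
As SI base values: W = 154.9 N, H = 1.081e+09 Pa, K = 1.611e-05.
Archard relation: V = K·W·L/H = 1.611e-05 · 154.9 · 43.07 / 1.081e+09 = 9.942e-11 m³.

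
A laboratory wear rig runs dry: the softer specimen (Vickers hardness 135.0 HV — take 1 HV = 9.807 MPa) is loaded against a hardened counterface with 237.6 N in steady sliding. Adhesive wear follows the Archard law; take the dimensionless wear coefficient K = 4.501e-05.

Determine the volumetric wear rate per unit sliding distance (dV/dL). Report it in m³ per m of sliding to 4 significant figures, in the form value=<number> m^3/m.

value=8.078e-12 m^3/m

The algebra holds full float precision. Intermediates are displayed rounded, and rounded once at the end: four significant digits.
Hardness H = 135.0 HV × 9.807 MPa/HV = 1324 MPa = 1.324e+09 Pa.
Expressed in SI base units: W = 237.6 N, H = 1.324e+09 Pa, K = 4.501e-05.
Rate of wear dV/dL = K·W/H, per unit distance: 4.501e-05 · 237.6 / 1.324e+09 = 8.078e-12 m³/m.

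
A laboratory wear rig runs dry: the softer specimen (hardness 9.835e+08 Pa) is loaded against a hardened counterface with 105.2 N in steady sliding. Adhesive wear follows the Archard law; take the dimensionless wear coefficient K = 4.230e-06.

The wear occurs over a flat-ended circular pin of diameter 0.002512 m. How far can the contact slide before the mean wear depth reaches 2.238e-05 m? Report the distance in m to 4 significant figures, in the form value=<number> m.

The algebra maintains full float precision; intermediates are shown rounded, and one final rounding to 4 significant figures.
Contact area A = π·d²/4 = π·(0.002512 m)²/4 = 4.956e-06 m².
SI base units throughout: W = 105.2 N, H = 9.835e+08 Pa, K = 4.230e-06.
Permissible volume V_lim = h_lim·A = 2.238e-05 · 4.956e-06 = 1.109e-10 m³.
Sliding life L = V_lim·H/(K·W) = 1.109e-10 · 9.835e+08 / (4.230e-06 · 105.2) = 245.1 m.

value=245.1 m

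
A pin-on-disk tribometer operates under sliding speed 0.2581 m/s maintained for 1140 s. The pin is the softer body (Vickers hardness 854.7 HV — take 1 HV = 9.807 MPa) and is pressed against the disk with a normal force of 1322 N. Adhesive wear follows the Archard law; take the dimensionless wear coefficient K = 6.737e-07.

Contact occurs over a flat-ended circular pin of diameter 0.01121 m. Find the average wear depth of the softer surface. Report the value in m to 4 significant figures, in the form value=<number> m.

value=3.168e-07 m

All working math holds full precision. Intermediate values appear rounded — a single final rounding: 4 significant digits.
Total distance L = v·t = 0.2581 m/s × 1140 s = 294.2 m.
Hardness H = 854.7 HV × 9.807 MPa/HV = 8382 MPa = 8.382e+09 Pa.
Contact area A = π·d²/4 = π·(0.01121 m)²/4 = 9.870e-05 m².
In SI base units, W = 1322 N, H = 8.382e+09 Pa, K = 6.737e-07.
Wear volume V = K·W·L/H = 6.737e-07 · 1322 · 294.2 / 8.382e+09 = 3.126e-11 m³.
Depth h = V/A = 3.126e-11 / 9.870e-05 = 3.168e-07 m.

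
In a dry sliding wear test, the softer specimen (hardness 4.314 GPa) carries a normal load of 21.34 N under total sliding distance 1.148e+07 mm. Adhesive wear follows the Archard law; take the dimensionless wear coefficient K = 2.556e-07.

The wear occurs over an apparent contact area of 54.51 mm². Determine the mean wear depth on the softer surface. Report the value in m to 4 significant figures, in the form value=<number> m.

value=2.663e-07 m

Every step maintains full float precision, and the intermediates appear rounded, and a lone final rounding, at four significant digits.
Distance L = 1.148e+07 mm = 1.148e+04 m.
Hardness H = 4.314 GPa = 4.314e+09 Pa.
Contact area A = 54.51 mm² = 5.451e-05 m².
Collected in SI base units: W = 21.34 N, H = 4.314e+09 Pa, K = 2.556e-07.
Archard relation: V = K·W·L/H = 2.556e-07 · 21.34 · 1.148e+04 / 4.314e+09 = 1.451e-11 m³.
Depth of wear h = V/A = 1.451e-11 / 5.451e-05 = 2.663e-07 m.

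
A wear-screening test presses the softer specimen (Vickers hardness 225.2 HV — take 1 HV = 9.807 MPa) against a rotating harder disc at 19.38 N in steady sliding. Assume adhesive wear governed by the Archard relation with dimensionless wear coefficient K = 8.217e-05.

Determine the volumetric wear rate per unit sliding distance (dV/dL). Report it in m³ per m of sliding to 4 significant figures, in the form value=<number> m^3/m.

value=7.210e-13 m^3/m

Each operation runs at exact precision. The intermediates appear rounded. Rounded just once, at four significant digits.
Convert: Hardness H = 225.2 HV × 9.807 MPa/HV = 2209 MPa = 2.209e+09 Pa.
Working in SI base units: W = 19.38 N, H = 2.209e+09 Pa, K = 8.217e-05.
Wear rate dV/dL = K·W/H — distance-free: 8.217e-05 · 19.38 / 2.209e+09 = 7.210e-13 m³/m.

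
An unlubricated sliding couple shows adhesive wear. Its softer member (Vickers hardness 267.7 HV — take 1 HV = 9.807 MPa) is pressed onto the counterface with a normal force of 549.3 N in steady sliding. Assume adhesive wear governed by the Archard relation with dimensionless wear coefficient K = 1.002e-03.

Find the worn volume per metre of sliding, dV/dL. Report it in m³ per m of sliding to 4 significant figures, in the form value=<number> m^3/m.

Quoted intermediates are rounded; the algebra carries full precision, and a lone final rounding: four significant digits.
Convert: Hardness H = 267.7 HV × 9.807 MPa/HV = 2625 MPa = 2.625e+09 Pa.
In SI base units, W = 549.3 N, H = 2.625e+09 Pa, K = 1.002e-03.
Volumetric rate dV/dL = K·W/H (independent of L): 1.002e-03 · 549.3 / 2.625e+09 = 2.096e-10 m³/m.

value=2.096e-10 m^3/m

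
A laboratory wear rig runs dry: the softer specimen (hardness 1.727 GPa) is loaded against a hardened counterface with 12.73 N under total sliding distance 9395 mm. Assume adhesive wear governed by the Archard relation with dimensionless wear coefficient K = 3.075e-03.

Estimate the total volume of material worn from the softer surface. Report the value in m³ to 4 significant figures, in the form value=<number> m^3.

value=2.130e-10 m^3

The computation keeps full float precision, and intermediates are printed rounded — one last rounding to 4 significant digits.
Path length L = 9395 mm = 9.395 m.
Hardness H = 1.727 GPa = 1.727e+09 Pa.
Expressed in SI base units: W = 12.73 N, H = 1.727e+09 Pa, K = 3.075e-03.
Apply Archard: V = K·W·L/H = 3.075e-03 · 12.73 · 9.395 / 1.727e+09 = 2.130e-10 m³.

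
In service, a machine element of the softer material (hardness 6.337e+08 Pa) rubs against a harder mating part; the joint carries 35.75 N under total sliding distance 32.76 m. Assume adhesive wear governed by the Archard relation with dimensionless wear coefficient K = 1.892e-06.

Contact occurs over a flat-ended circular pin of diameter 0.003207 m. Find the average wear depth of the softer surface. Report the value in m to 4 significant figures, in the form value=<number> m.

Intermediates are displayed rounded; all arithmetic keeps full float precision, and a single final rounding, at 4 significant figures.
Convert: Contact area A = π·d²/4 = π·(0.003207 m)²/4 = 8.078e-06 m².
Restated in SI base units: W = 35.75 N, H = 6.337e+08 Pa, K = 1.892e-06.
Archard relation: V = K·W·L/H = 1.892e-06 · 35.75 · 32.76 / 6.337e+08 = 3.497e-12 m³.
Mean wear depth h = V/A = 3.497e-12 / 8.078e-06 = 4.329e-07 m.

value=4.329e-07 m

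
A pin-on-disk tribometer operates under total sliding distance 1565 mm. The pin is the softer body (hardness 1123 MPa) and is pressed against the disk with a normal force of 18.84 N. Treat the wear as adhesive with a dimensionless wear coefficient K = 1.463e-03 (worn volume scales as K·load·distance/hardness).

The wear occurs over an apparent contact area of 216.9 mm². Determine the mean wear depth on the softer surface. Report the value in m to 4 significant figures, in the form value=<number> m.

value=1.771e-07 m

The computation holds full precision — intermediates are displayed rounded. Rounded just once to 4 significant figures.
Path length L = 1565 mm = 1.565 m.
Hardness H = 1123 MPa = 1.123e+09 Pa.
Contact area A = 216.9 mm² = 2.169e-04 m².
Collected in SI base units: W = 18.84 N, H = 1.123e+09 Pa, K = 1.463e-03.
Volume removed: V = K·W·L/H = 1.463e-03 · 18.84 · 1.565 / 1.123e+09 = 3.841e-11 m³.
Wear depth h = V/A = 3.841e-11 / 2.169e-04 = 1.771e-07 m.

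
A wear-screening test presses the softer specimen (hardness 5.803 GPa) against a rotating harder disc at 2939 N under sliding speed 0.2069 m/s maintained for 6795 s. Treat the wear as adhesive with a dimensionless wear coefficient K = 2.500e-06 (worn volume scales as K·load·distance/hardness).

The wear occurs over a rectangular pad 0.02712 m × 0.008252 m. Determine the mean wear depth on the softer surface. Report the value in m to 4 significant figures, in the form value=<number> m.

All working math maintains exact precision. Intermediate values are displayed rounded; rounded once at the end to four significant digits.
Convert: Distance L = v·t = 0.2069 m/s × 6795 s = 1406 m.
Convert: Hardness H = 5.803 GPa = 5.803e+09 Pa.
Convert: Contact area A = 0.02712 m × 0.008252 m = 2.238e-04 m².
In SI base units, W = 2939 N, H = 5.803e+09 Pa, K = 2.500e-06.
The Archard volume V = K·W·L/H = 2.500e-06 · 2939 · 1406 / 5.803e+09 = 1.780e-09 m³.
Depth h = V/A = 1.780e-09 / 2.238e-04 = 7.954e-06 m.

value=7.954e-06 m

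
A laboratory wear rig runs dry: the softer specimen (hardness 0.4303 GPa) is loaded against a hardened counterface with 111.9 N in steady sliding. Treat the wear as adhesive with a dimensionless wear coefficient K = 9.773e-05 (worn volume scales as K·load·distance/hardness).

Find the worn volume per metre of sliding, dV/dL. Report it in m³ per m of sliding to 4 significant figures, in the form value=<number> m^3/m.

Intermediates appear rounded. Each operation runs at full float precision, and one final rounding to 4 significant digits.
Hardness H = 0.4303 GPa = 4.303e+08 Pa.
Collected in SI base units: W = 111.9 N, H = 4.303e+08 Pa, K = 9.773e-05.
Volumetric rate dV/dL = K·W/H (independent of L): 9.773e-05 · 111.9 / 4.303e+08 = 2.541e-11 m³/m.

value=2.541e-11 m^3/m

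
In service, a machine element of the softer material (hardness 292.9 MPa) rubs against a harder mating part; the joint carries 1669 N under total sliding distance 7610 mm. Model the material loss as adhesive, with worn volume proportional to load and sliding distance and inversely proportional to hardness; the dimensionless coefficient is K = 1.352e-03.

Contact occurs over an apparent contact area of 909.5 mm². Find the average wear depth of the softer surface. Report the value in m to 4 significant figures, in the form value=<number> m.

value=6.446e-05 m

Each operation runs at exact precision; intermediates are printed rounded. Rounded once at the end, at four significant digits.
Convert: Sliding distance L = 7610 mm = 7.610 m.
Convert: Hardness H = 292.9 MPa = 2.929e+08 Pa.
Convert: Contact area A = 909.5 mm² = 9.095e-04 m².
Restated in SI base units: W = 1669 N, H = 2.929e+08 Pa, K = 1.352e-03.
Apply Archard: V = K·W·L/H = 1.352e-03 · 1669 · 7.610 / 2.929e+08 = 5.863e-08 m³.
Depth h = V/A = 5.863e-08 / 9.095e-04 = 6.446e-05 m.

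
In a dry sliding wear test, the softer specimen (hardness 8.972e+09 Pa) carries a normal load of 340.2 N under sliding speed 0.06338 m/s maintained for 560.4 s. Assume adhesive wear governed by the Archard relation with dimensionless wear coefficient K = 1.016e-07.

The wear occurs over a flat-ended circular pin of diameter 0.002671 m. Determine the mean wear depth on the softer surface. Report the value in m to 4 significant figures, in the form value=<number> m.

value=2.442e-08 m

Displayed values are rounded — the computation maintains full float precision, and one final rounding, at 4 significant digits.
Sliding distance L = v·t = 0.06338 m/s × 560.4 s = 35.52 m.
Contact area A = π·d²/4 = π·(0.002671 m)²/4 = 5.603e-06 m².
SI base units throughout: W = 340.2 N, H = 8.972e+09 Pa, K = 1.016e-07.
The Archard volume V = K·W·L/H = 1.016e-07 · 340.2 · 35.52 / 8.972e+09 = 1.368e-13 m³.
Mean wear depth h = V/A = 1.368e-13 / 5.603e-06 = 2.442e-08 m.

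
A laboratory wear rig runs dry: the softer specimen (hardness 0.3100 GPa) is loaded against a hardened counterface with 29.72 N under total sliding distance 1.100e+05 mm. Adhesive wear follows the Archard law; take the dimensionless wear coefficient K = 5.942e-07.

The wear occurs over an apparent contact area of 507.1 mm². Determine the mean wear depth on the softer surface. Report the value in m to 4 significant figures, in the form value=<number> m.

value=1.236e-08 m

The intermediates are printed rounded — the algebra carries full precision. Rounded once at the end, at four significant figures.
Convert: The distance L = 1.100e+05 mm = 110.0 m.
Convert: Hardness H = 0.3100 GPa = 3.100e+08 Pa.
Convert: Contact area A = 507.1 mm² = 5.071e-04 m².
Restated in SI base units: W = 29.72 N, H = 3.100e+08 Pa, K = 5.942e-07.
Archard relation: V = K·W·L/H = 5.942e-07 · 29.72 · 110.0 / 3.100e+08 = 6.266e-12 m³.
Depth h = V/A = 6.266e-12 / 5.071e-04 = 1.236e-08 m.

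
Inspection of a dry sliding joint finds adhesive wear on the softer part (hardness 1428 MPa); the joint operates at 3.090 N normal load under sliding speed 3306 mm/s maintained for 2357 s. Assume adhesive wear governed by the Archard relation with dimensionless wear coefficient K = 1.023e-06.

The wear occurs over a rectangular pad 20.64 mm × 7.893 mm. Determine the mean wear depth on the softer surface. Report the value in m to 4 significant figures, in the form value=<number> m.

The computation carries full float precision; printed values are rounded. Rounded just once to four significant figures.
Convert: Sliding speed v = 3306 mm/s = 3.306 m/s. The distance L = v·t = 3.306 m/s × 2357 s = 7792 m.
Convert: Hardness H = 1428 MPa = 1.428e+09 Pa.
Convert: Pad sides 20.64 mm × 7.893 mm = 0.02064 m × 0.007893 m. Contact area A = 0.02064 m × 0.007893 m = 1.629e-04 m².
In SI base units: W = 3.090 N, H = 1.428e+09 Pa, K = 1.023e-06.
Wear volume V = K·W·L/H = 1.023e-06 · 3.090 · 7792 / 1.428e+09 = 1.725e-11 m³.
Depth h = V/A = 1.725e-11 / 1.629e-04 = 1.059e-07 m.

value=1.059e-07 m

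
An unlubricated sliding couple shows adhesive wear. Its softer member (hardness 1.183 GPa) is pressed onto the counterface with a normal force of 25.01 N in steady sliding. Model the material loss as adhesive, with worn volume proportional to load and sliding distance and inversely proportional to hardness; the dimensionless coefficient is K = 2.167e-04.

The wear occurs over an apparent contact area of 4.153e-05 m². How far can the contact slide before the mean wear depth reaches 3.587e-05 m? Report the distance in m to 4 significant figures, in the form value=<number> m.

value=325.2 m

Each operation holds full float precision, and printed values are rounded, and a lone final rounding to 4 significant figures.
Convert: Hardness H = 1.183 GPa = 1.183e+09 Pa.
Collected in SI base units: W = 25.01 N, H = 1.183e+09 Pa, K = 2.167e-04.
Wearable volume V_lim = h_lim·A = 3.587e-05 · 4.153e-05 = 1.490e-09 m³.
Inverting, life L = V_lim·H/(K·W) = 1.490e-09 · 1.183e+09 / (2.167e-04 · 25.01) = 325.2 m.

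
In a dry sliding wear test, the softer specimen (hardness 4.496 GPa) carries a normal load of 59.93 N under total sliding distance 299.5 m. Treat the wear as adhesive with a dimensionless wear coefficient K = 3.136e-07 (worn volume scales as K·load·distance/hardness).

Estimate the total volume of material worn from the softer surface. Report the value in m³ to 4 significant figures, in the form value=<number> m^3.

The computation maintains full precision, and the intermediates are displayed rounded; one final rounding: 4 significant digits.
Hardness H = 4.496 GPa = 4.496e+09 Pa.
Working in SI base units: W = 59.93 N, H = 4.496e+09 Pa, K = 3.136e-07.
Worn volume V = K·W·L/H = 3.136e-07 · 59.93 · 299.5 / 4.496e+09 = 1.252e-12 m³.

value=1.252e-12 m^3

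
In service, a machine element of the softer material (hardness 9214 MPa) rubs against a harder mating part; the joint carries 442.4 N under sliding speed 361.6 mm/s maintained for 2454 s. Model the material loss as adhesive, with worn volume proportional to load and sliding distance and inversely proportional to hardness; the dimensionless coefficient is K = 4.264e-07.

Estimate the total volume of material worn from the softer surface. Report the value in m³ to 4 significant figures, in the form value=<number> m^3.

The intermediates appear rounded, and all arithmetic maintains full precision — a single final rounding to 4 significant digits.
Convert: Sliding speed v = 361.6 mm/s = 0.3616 m/s. Path length L = v·t = 0.3616 m/s × 2454 s = 887.4 m.
Convert: Hardness H = 9214 MPa = 9.214e+09 Pa.
In SI base units: W = 442.4 N, H = 9.214e+09 Pa, K = 4.264e-07.
Archard volume V = K·W·L/H = 4.264e-07 · 442.4 · 887.4 / 9.214e+09 = 1.817e-11 m³.

value=1.817e-11 m^3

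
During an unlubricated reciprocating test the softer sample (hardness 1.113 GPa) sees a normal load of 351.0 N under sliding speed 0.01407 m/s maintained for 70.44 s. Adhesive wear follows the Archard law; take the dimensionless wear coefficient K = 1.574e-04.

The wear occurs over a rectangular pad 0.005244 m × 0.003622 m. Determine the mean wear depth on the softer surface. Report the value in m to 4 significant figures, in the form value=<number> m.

Every step runs at full float precision — intermediates are shown rounded, and one last rounding: four significant digits.
Total distance L = v·t = 0.01407 m/s × 70.44 s = 0.9911 m.
Hardness H = 1.113 GPa = 1.113e+09 Pa.
Contact area A = 0.005244 m × 0.003622 m = 1.899e-05 m².
In SI base units, W = 351.0 N, H = 1.113e+09 Pa, K = 1.574e-04.
Archard volume V = K·W·L/H = 1.574e-04 · 351.0 · 0.9911 / 1.113e+09 = 4.920e-11 m³.
Average depth h = V/A = 4.920e-11 / 1.899e-05 = 2.590e-06 m.

value=2.590e-06 m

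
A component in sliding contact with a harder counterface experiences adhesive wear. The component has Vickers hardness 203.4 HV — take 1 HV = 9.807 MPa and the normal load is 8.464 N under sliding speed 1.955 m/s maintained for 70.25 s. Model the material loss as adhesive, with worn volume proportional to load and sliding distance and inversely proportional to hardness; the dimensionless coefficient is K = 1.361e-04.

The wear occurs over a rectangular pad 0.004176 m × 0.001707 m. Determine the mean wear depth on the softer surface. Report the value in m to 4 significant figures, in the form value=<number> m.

Intermediates are printed rounded; all working math keeps full precision; rounded just once: 4 significant figures.
Convert: Path length L = v·t = 1.955 m/s × 70.25 s = 137.3 m.
Convert: Hardness H = 203.4 HV × 9.807 MPa/HV = 1995 MPa = 1.995e+09 Pa.
Convert: Contact area A = 0.004176 m × 0.001707 m = 7.128e-06 m².
Working in SI base units: W = 8.464 N, H = 1.995e+09 Pa, K = 1.361e-04.
Volume removed: V = K·W·L/H = 1.361e-04 · 8.464 · 137.3 / 1.995e+09 = 7.931e-11 m³.
Wear depth h = V/A = 7.931e-11 / 7.128e-06 = 1.113e-05 m.

value=1.113e-05 m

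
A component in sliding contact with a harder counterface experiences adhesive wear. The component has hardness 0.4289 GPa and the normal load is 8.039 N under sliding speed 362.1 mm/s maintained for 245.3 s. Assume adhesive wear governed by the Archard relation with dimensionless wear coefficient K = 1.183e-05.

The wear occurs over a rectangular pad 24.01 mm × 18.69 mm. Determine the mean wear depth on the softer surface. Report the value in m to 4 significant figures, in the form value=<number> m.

Intermediates appear rounded. All arithmetic holds full precision. Rounded once at the end to four significant figures.
Convert: Sliding speed v = 362.1 mm/s = 0.3621 m/s. Total distance L = v·t = 0.3621 m/s × 245.3 s = 88.82 m.
Convert: Hardness H = 0.4289 GPa = 4.289e+08 Pa.
Convert: Pad sides 24.01 mm × 18.69 mm = 0.02401 m × 0.01869 m. Contact area A = 0.02401 m × 0.01869 m = 4.487e-04 m².
SI base units throughout: W = 8.039 N, H = 4.289e+08 Pa, K = 1.183e-05.
Worn volume V = K·W·L/H = 1.183e-05 · 8.039 · 88.82 / 4.289e+08 = 1.970e-11 m³.
Depth h = V/A = 1.970e-11 / 4.487e-04 = 4.389e-08 m.

value=4.389e-08 m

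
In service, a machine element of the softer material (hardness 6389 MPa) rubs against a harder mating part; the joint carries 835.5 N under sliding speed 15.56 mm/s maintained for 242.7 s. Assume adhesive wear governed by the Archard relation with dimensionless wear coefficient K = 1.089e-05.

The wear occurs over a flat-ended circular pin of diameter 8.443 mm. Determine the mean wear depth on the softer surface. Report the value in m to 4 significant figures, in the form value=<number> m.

Intermediate values are displayed rounded, and all arithmetic holds full float precision, and rounded once at the end, at 4 significant figures.
Sliding speed v = 15.56 mm/s = 0.01556 m/s. Sliding distance L = v·t = 0.01556 m/s × 242.7 s = 3.776 m.
Hardness H = 6389 MPa = 6.389e+09 Pa.
Pin diameter d = 8.443 mm = 0.008443 m. Contact area A = π·d²/4 = π·(0.008443 m)²/4 = 5.599e-05 m².
Collected in SI base units: W = 835.5 N, H = 6.389e+09 Pa, K = 1.089e-05.
By Archard's law, V = K·W·L/H = 1.089e-05 · 835.5 · 3.776 / 6.389e+09 = 5.378e-12 m³.
Depth h = V/A = 5.378e-12 / 5.599e-05 = 9.606e-08 m.

value=9.606e-08 m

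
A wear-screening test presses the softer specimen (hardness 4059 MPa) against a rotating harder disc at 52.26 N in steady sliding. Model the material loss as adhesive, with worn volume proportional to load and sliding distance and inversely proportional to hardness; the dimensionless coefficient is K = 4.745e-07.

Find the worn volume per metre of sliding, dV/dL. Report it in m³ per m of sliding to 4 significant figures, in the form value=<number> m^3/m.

The intermediates are displayed rounded — the algebra carries exact precision. Rounded just once: 4 significant digits.
Convert: Hardness H = 4059 MPa = 4.059e+09 Pa.
In SI base units: W = 52.26 N, H = 4.059e+09 Pa, K = 4.745e-07.
Rate of wear dV/dL = K·W/H (independent of L): 4.745e-07 · 52.26 / 4.059e+09 = 6.109e-15 m³/m.

value=6.109e-15 m^3/m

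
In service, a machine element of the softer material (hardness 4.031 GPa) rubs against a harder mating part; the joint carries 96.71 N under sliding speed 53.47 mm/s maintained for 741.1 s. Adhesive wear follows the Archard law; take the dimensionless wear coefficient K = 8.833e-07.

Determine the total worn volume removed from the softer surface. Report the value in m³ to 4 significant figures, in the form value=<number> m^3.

Intermediate values are printed rounded — every step carries exact precision, and rounded just once, at 4 significant digits.
Convert: Sliding speed v = 53.47 mm/s = 0.05347 m/s. Path length L = v·t = 0.05347 m/s × 741.1 s = 39.63 m.
Convert: Hardness H = 4.031 GPa = 4.031e+09 Pa.
Restated in SI base units: W = 96.71 N, H = 4.031e+09 Pa, K = 8.833e-07.
The Archard volume V = K·W·L/H = 8.833e-07 · 96.71 · 39.63 / 4.031e+09 = 8.398e-13 m³.

value=8.398e-13 m^3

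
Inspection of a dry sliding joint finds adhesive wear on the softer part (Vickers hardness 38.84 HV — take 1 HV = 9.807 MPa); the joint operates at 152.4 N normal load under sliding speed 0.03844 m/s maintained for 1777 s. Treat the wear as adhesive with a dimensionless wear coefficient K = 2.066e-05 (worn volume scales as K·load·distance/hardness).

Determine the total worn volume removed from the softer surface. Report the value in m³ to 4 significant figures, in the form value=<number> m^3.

value=5.646e-10 m^3

Printed values are rounded; all working math maintains full precision. Rounded just once: 4 significant digits.
Convert: Distance covered L = v·t = 0.03844 m/s × 1777 s = 68.31 m.
Convert: Hardness H = 38.84 HV × 9.807 MPa/HV = 380.9 MPa = 3.809e+08 Pa.
Working in SI base units: W = 152.4 N, H = 3.809e+08 Pa, K = 2.066e-05.
The Archard volume V = K·W·L/H = 2.066e-05 · 152.4 · 68.31 / 3.809e+08 = 5.646e-10 m³.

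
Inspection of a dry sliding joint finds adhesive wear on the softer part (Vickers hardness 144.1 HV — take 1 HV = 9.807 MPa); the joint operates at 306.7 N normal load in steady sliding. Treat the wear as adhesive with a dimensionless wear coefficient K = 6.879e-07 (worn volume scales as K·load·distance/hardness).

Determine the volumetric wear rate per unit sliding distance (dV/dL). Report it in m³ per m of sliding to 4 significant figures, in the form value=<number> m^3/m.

value=1.493e-13 m^3/m

Intermediates appear rounded — the computation runs at full float precision; rounded once at the end: 4 significant figures.
Hardness H = 144.1 HV × 9.807 MPa/HV = 1413 MPa = 1.413e+09 Pa.
In SI base units, W = 306.7 N, H = 1.413e+09 Pa, K = 6.879e-07.
Sliding wear rate dV/dL = K·W/H (independent of L): 6.879e-07 · 306.7 / 1.413e+09 = 1.493e-13 m³/m.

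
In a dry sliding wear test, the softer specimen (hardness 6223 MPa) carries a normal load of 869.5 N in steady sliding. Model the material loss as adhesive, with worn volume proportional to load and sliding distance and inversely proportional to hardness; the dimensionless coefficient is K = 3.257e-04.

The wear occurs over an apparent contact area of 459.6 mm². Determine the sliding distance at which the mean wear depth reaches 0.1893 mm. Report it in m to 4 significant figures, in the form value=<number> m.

value=1912 m

Intermediate values appear rounded — every step carries full precision; one last rounding, at four significant digits.
Hardness H = 6223 MPa = 6.223e+09 Pa.
Contact area A = 459.6 mm² = 4.596e-04 m².
Depth limit h_lim = 0.1893 mm = 1.893e-04 m.
Working in SI base units: W = 869.5 N, H = 6.223e+09 Pa, K = 3.257e-04.
At the depth limit, V_lim = h_lim·A = 1.893e-04 · 4.596e-04 = 8.700e-08 m³.
Inverting, life L = V_lim·H/(K·W) = 8.700e-08 · 6.223e+09 / (3.257e-04 · 869.5) = 1912 m.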